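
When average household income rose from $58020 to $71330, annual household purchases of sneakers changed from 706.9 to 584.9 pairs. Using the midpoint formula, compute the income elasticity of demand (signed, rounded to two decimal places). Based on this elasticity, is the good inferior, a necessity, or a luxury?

-0.92; inferior

%ΔQ = (584.9 − 706.9)/[( 706.9 + 584.9)/2] = -122/645.9 = -0.188883…
%ΔIncome = (71330 − 58020)/[( 58020 + 71330)/2] = 13310/64675 = 0.205798…
E_income = (-122/645.9) / (13310/64675) = -0.9178…
E_income < 0 ⇒ inferior good.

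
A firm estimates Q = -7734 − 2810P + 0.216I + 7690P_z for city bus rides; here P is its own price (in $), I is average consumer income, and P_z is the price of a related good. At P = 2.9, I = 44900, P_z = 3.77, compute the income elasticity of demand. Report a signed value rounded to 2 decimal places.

0.43

At the given values, Q = -7734 − 2810(2.9) + 0.216(44900) + 7690(3.77) = 22806.7.
∂Q/∂I = 0.216.
E = (0.216) × (44900/22806.7) = 0.4252…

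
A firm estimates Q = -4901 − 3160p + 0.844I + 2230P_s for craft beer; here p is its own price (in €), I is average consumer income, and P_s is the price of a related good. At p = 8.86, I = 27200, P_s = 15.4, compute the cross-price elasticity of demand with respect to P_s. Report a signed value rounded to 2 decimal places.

At the given values, Q = -4901 − 3160(8.86) + 0.844(27200) + 2230(15.4) = 24400.2.
∂Q/∂P_s = 2230.
E = (2230) × (15.4/24400.2) = 1.4074…

1.41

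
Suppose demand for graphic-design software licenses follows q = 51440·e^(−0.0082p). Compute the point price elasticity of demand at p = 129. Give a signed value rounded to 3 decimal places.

dq/dp = −0.0082·q = -146.46. At p = 129, q = 17860.9.
Ed = (dq/dp)·(p/q) = (-146.46) × (129/17860.9) = -1.0578

-1.058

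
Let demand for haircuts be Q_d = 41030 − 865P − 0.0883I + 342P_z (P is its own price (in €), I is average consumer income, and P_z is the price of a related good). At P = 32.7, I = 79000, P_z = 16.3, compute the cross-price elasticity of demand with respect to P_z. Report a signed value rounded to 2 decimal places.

0.49

At the given values, Q_d = 41030 − 865(32.7) − 0.0883(79000) + 342(16.3) = 11343.4.
∂Q_d/∂P_z = 342.
E = (342) × (16.3/11343.4) = 0.4914…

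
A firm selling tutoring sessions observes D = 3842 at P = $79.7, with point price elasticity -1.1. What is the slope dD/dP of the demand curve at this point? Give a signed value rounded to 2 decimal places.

Ed = (dD/dP)·(P/D) ⇒ dD/dP = Ed·D/P = (-1.1)·3842/79.7 = -53.0263…

-53.03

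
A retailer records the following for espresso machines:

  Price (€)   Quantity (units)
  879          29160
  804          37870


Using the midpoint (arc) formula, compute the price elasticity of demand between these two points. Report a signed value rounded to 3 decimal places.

-2.916

%ΔQ = (37870 − 29160) / [(29160 + 37870)/2] = 8710/33515 = 0.259883…
%ΔP = (804 − 879) / [(879 + 804)/2] = -75/841.5 = -0.089126…
Arc Ed = %ΔQ / %ΔP = (8710/33515) / (-75/841.5) = -2.91589…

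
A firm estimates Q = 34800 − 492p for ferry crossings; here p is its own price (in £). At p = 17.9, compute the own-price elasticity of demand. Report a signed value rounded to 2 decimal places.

-0.34

At the given values, Q = 34800 − 492(17.9) = 25993.2.
∂Q/∂p = −492.
E = (-492) × (17.9/25993.2) = -0.3388…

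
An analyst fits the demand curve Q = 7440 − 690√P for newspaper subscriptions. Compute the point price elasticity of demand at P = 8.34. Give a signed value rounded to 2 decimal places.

-0.18

dQ/dP = −690/(2√P) = -119.464. At P = 8.34, Q = 5447.34.
Ed = (dQ/dP)·(P/Q) = (-119.464) × (8.34/5447.34) = -0.1829…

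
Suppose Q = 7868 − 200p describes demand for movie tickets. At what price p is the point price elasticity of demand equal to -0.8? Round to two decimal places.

Ed = −200p/(7868 − 200p). Set this equal to -0.8:
200p = 0.8·(7868 − 200p) ⇒ 200p(1 + 0.8) = 0.8·7868
p = 0.8·7868 / (200·1.8) = 17.4844…

17.48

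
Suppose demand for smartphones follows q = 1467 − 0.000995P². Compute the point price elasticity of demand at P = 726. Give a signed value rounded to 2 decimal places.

dq/dP = −2·0.000995·P = -1.44474. At P = 726, q = 942.55938.
Ed = (dq/dP)·(P/q) = (-1.44474) × (726/942.55938) = -1.1128…

-1.11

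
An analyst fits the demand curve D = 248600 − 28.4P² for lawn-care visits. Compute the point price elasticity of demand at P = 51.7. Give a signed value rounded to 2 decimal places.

-0.88

dD/dP = −2·28.4·P = -2936.56. At P = 51.7, D = 172689.924.
Ed = (dD/dP)·(P/D) = (-2936.56) × (51.7/172689.924) = -0.8791…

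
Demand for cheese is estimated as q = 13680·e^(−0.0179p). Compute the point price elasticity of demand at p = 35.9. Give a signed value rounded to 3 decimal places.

dq/dp = −0.0179·q = -128.783. At p = 35.9, q = 7194.56.
Ed = (dq/dp)·(p/q) = (-128.783) × (35.9/7194.56) = -0.64261

-0.643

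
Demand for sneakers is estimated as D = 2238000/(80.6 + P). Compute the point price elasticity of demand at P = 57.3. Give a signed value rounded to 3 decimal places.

-0.416

dD/dP = −2238000/(80.6 + P)² = -117.688. At P = 57.3, D = 16229.2.
Ed = (dD/dP)·(P/D) = (-117.688) × (57.3/16229.2) = -0.41551…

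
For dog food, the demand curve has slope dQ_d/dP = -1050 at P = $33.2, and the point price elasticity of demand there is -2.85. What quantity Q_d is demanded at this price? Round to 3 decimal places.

12231.579

Ed = (dQ_d/dP)·(P/Q_d) ⇒ Q_d = (dQ_d/dP)·P/Ed = (-1050)·33.2/(-2.85) = 12231.57894…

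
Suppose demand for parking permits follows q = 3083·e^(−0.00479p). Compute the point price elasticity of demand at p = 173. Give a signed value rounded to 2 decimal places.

-0.83

dq/dp = −0.00479·q = -6.44796. At p = 173, q = 1346.13.
Ed = (dq/dp)·(p/q) = (-6.44796) × (173/1346.13) = -0.8286…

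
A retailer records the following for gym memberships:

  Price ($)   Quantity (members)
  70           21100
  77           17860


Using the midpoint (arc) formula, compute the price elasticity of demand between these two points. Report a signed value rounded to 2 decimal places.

%ΔQ = (17860 − 21100) / [(21100 + 17860)/2] = -3240/19480 = -0.166324…
%ΔP = (77 − 70) / [(70 + 77)/2] = 7/73.5 = 0.095238…
Arc Ed = %ΔQ / %ΔP = (-3240/19480) / (7/73.5) = -1.7464…

-1.75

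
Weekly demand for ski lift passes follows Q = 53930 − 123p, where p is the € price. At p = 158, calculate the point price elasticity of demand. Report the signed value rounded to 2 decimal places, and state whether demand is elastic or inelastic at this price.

dQ/dp = −123. At p = 158, Q = 53930 − 123(158) = 34496.
Ed = (dQ/dp)·(p/Q) = −123 × (158/34496) = -0.5633…
|Ed| = 0.56 < 1, so demand is inelastic.

-0.56; inelastic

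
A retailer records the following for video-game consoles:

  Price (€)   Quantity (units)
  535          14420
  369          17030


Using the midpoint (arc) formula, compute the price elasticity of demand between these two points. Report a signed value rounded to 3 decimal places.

-0.452

%ΔQ = (17030 − 14420) / [(14420 + 17030)/2] = 2610/15725 = 0.165977…
%ΔP = (369 − 535) / [(535 + 369)/2] = -166/452 = -0.367256…
Arc Ed = %ΔQ / %ΔP = (2610/15725) / (-166/452) = -0.45193…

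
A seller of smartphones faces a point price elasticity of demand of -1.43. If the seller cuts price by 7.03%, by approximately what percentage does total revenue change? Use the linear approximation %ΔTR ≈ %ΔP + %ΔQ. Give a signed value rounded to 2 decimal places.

+3.02%

%ΔQ ≈ Ed × %ΔP = (-1.43) × (-7.03%) = +10.0529%
%ΔTR ≈ %ΔP + %ΔQ = (-7.03%) + (+10.0529%) = +3.0229%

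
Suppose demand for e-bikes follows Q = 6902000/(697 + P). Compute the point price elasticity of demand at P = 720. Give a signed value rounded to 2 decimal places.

-0.51

dQ/dP = −6902000/(697 + P)² = -3.43744. At P = 720, Q = 4870.85.
Ed = (dQ/dP)·(P/Q) = (-3.43744) × (720/4870.85) = -0.5081…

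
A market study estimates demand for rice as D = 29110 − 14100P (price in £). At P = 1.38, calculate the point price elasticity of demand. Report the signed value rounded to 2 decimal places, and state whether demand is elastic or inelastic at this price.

dD/dP = −14100. At P = 1.38, D = 29110 − 14100(1.38) = 9652.
Ed = (dD/dP)·(P/D) = −14100 × (1.38/9652) = -2.0159…
|Ed| = 2.02 > 1, so demand is elastic.

-2.02; elastic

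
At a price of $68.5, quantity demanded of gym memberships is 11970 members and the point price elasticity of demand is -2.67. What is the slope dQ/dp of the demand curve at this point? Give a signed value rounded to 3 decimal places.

-466.568

Ed = (dQ/dp)·(p/Q) ⇒ dQ/dp = Ed·Q/p = (-2.67)·11970/68.5 = -466.56788…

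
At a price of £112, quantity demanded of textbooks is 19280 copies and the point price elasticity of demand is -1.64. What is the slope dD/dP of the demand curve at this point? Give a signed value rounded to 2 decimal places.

-282.31

Ed = (dD/dP)·(P/D) ⇒ dD/dP = Ed·D/P = (-1.64)·19280/112 = -282.3142…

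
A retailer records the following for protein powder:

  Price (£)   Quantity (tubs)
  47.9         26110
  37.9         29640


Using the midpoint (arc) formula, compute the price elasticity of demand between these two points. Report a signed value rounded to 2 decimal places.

-0.54

%ΔQ = (29640 − 26110) / [(26110 + 29640)/2] = 3530/27875 = 0.126636…
%ΔP = (37.9 − 47.9) / [(47.9 + 37.9)/2] = -10/42.9 = -0.233100…
Arc Ed = %ΔQ / %ΔP = (3530/27875) / (-10/42.9) = -0.5432…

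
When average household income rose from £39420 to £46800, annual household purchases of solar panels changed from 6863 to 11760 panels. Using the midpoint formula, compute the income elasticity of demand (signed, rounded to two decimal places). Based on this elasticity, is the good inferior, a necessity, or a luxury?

3.07; luxury

%ΔQ = (11760 − 6863)/[( 6863 + 11760)/2] = 4897/9311.5 = 0.525908…
%ΔIncome = (46800 − 39420)/[( 39420 + 46800)/2] = 7380/43110 = 0.171189…
E_income = (4897/9311.5) / (7380/43110) = 3.0720…
E_income > 1 ⇒ normal good, luxury.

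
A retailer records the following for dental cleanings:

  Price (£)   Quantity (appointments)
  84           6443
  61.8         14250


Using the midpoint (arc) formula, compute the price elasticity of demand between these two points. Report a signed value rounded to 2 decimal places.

%ΔQ = (14250 − 6443) / [(6443 + 14250)/2] = 7807/10346.5 = 0.754554…
%ΔP = (61.8 − 84) / [(84 + 61.8)/2] = -22.2/72.9 = -0.304526…
Arc Ed = %ΔQ / %ΔP = (7807/10346.5) / (-22.2/72.9) = -2.4777…

-2.48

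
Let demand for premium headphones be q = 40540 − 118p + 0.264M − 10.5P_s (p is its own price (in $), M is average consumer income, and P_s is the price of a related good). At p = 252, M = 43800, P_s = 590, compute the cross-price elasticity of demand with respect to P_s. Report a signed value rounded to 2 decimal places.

At the given values, q = 40540 − 118(252) + 0.264(43800) − 10.5(590) = 16172.2.
∂q/∂P_s = -10.5.
E = (-10.5) × (590/16172.2) = -0.3830…

-0.38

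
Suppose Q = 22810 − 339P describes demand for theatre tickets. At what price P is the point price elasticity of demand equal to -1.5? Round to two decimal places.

40.37

Ed = −339P/(22810 − 339P). Set this equal to -1.5:
339P = 1.5·(22810 − 339P) ⇒ 339P(1 + 1.5) = 1.5·22810
P = 1.5·22810 / (339·2.5) = 40.3716…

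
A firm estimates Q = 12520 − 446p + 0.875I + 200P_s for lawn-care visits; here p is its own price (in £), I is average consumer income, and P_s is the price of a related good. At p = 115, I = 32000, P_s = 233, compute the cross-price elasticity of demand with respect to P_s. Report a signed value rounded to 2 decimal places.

1.30

At the given values, Q = 12520 − 446(115) + 0.875(32000) + 200(233) = 35830.
∂Q/∂P_s = 200.
E = (200) × (233/35830) = 1.3005…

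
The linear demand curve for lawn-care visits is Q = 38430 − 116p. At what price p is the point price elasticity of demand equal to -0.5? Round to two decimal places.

110.43

Ed = −116p/(38430 − 116p). Set this equal to -0.5:
116p = 0.5·(38430 − 116p) ⇒ 116p(1 + 0.5) = 0.5·38430
p = 0.5·38430 / (116·1.5) = 110.4310…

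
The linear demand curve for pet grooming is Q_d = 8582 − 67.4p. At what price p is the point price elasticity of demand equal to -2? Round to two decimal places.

84.89

Ed = −67.4p/(8582 − 67.4p). Set this equal to -2:
67.4p = 2·(8582 − 67.4p) ⇒ 67.4p(1 + 2) = 2·8582
p = 2·8582 / (67.4·3) = 84.8862…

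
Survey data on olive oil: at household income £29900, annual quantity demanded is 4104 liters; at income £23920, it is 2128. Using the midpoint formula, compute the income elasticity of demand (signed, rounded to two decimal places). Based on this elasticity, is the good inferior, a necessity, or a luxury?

%ΔQ = (2128 − 4104)/[( 4104 + 2128)/2] = -1976/3116 = -0.634146…
%ΔIncome = (23920 − 29900)/[( 29900 + 23920)/2] = -5980/26910 = -0.222222…
E_income = (-1976/3116) / (-5980/26910) = 2.8536…
E_income > 1 ⇒ normal good, luxury.

2.85; luxury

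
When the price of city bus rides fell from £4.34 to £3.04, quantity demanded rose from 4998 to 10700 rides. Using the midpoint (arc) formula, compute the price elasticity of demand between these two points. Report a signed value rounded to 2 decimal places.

%ΔQ = (10700 − 4998) / [(4998 + 10700)/2] = 5702/7849 = 0.726461…
%ΔP = (3.04 − 4.34) / [(4.34 + 3.04)/2] = -1.3/3.69 = -0.352303…
Arc Ed = %ΔQ / %ΔP = (5702/7849) / (-1.3/3.69) = -2.0620…

-2.06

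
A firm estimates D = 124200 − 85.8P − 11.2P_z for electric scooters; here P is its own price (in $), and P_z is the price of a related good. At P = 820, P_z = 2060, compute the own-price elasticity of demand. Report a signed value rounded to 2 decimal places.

At the given values, D = 124200 − 85.8(820) − 11.2(2060) = 30772.
∂D/∂P = −85.8.
E = (-85.8) × (820/30772) = -2.2863…

-2.29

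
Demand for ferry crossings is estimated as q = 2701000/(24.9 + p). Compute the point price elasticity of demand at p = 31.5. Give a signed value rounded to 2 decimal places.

dq/dp = −2701000/(24.9 + p)² = -849.115. At p = 31.5, q = 47890.1.
Ed = (dq/dp)·(p/q) = (-849.115) × (31.5/47890.1) = -0.5585…

-0.56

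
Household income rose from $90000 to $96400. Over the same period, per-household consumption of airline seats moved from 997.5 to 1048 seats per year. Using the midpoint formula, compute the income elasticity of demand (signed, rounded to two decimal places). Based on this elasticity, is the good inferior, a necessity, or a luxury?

%ΔQ = (1048 − 997.5)/[( 997.5 + 1048)/2] = 50.5/1022.75 = 0.049376…
%ΔIncome = (96400 − 90000)/[( 90000 + 96400)/2] = 6400/93200 = 0.068669…
E_income = (50.5/1022.75) / (6400/93200) = 0.7190…
0 < E_income < 1 ⇒ normal good, necessity.

0.72; necessity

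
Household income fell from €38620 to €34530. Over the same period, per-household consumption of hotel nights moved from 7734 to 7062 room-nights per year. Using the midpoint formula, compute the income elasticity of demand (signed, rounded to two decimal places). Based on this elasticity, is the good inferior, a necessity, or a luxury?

0.81; necessity

%ΔQ = (7062 − 7734)/[( 7734 + 7062)/2] = -672/7398 = -0.090835…
%ΔIncome = (34530 − 38620)/[( 38620 + 34530)/2] = -4090/36575 = -0.111825…
E_income = (-672/7398) / (-4090/36575) = 0.8122…
0 < E_income < 1 ⇒ normal good, necessity.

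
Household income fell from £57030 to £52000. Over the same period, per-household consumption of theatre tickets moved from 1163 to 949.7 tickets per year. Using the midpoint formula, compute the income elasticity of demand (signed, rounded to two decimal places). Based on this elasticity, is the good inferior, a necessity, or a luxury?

%ΔQ = (949.7 − 1163)/[( 1163 + 949.7)/2] = -213.3/1056.35 = -0.201921…
%ΔIncome = (52000 − 57030)/[( 57030 + 52000)/2] = -5030/54515 = -0.092268…
E_income = (-213.3/1056.35) / (-5030/54515) = 2.1884…
E_income > 1 ⇒ normal good, luxury.

2.19; luxury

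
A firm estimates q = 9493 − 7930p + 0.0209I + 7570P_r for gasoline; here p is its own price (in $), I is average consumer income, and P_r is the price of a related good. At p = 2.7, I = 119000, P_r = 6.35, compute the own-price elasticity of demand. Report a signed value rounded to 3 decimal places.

At the given values, q = 9493 − 7930(2.7) + 0.0209(119000) + 7570(6.35) = 38638.6.
∂q/∂p = −7930.
E = (-7930) × (2.7/38638.6) = -0.55413…

-0.554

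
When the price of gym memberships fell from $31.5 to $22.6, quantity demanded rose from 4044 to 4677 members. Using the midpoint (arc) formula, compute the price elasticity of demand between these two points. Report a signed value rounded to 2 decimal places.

-0.44

%ΔQ = (4677 − 4044) / [(4044 + 4677)/2] = 633/4360.5 = 0.145166…
%ΔP = (22.6 − 31.5) / [(31.5 + 22.6)/2] = -8.9/27.05 = -0.329020…
Arc Ed = %ΔQ / %ΔP = (633/4360.5) / (-8.9/27.05) = -0.4412…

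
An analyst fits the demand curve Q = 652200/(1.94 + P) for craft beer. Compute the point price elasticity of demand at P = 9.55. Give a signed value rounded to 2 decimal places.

dQ/dP = −652200/(1.94 + P)² = -4940.16. At P = 9.55, Q = 56762.4.
Ed = (dQ/dP)·(P/Q) = (-4940.16) × (9.55/56762.4) = -0.8311…

-0.83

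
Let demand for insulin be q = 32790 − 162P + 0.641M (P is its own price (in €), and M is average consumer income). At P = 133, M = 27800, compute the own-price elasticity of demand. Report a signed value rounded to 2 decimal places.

-0.74

At the given values, q = 32790 − 162(133) + 0.641(27800) = 29063.8.
∂q/∂P = −162.
E = (-162) × (133/29063.8) = -0.7413…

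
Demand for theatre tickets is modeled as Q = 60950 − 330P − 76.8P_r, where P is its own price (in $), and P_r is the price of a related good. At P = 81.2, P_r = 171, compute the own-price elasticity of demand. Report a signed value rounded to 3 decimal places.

At the given values, Q = 60950 − 330(81.2) − 76.8(171) = 21021.2.
∂Q/∂P = −330.
E = (-330) × (81.2/21021.2) = -1.27471…

-1.275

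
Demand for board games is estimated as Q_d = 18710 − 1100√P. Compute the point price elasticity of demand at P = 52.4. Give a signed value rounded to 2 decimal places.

dQ_d/dP = −1100/(2√P) = -75.9796. At P = 52.4, Q_d = 10747.3.
Ed = (dQ_d/dP)·(P/Q_d) = (-75.9796) × (52.4/10747.3) = -0.3704…

-0.37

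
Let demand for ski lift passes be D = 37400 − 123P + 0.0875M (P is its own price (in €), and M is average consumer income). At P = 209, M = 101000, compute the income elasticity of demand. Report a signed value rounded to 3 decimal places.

At the given values, D = 37400 − 123(209) + 0.0875(101000) = 20530.5.
∂D/∂M = 0.0875.
E = (0.0875) × (101000/20530.5) = 0.43045…

0.430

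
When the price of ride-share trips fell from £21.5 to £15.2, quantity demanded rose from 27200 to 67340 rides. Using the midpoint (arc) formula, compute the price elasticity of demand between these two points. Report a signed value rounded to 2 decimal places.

%ΔQ = (67340 − 27200) / [(27200 + 67340)/2] = 40140/47270 = 0.849164…
%ΔP = (15.2 − 21.5) / [(21.5 + 15.2)/2] = -6.3/18.35 = -0.343324…
Arc Ed = %ΔQ / %ΔP = (40140/47270) / (-6.3/18.35) = -2.4733…

-2.47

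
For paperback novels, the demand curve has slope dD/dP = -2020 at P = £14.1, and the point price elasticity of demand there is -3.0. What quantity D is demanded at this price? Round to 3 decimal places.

9494.000

Ed = (dD/dP)·(P/D) ⇒ D = (dD/dP)·P/Ed = (-2020)·14.1/(-3.0) = 9494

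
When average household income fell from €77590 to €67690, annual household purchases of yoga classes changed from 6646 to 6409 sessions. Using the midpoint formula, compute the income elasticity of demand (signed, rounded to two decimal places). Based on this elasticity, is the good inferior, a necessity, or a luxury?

0.27; necessity

%ΔQ = (6409 − 6646)/[( 6646 + 6409)/2] = -237/6527.5 = -0.036307…
%ΔIncome = (67690 − 77590)/[( 77590 + 67690)/2] = -9900/72640 = -0.136288…
E_income = (-237/6527.5) / (-9900/72640) = 0.2664…
0 < E_income < 1 ⇒ normal good, necessity.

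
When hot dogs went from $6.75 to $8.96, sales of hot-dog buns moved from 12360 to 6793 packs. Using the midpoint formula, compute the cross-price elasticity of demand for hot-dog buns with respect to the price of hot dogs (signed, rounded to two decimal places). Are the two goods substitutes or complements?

%ΔQ_{hot-dog buns} = (6793 − 12360)/avg = -5567/9576.5 = -0.581318…
%ΔP_{hot dogs} = (8.96 − 6.75)/avg = 2.21/7.855 = 0.281349…
E_cross = (-5567/9576.5) / (2.21/7.855) = -2.0661…
E_cross < 0 ⇒ the goods are complements.

-2.07; complements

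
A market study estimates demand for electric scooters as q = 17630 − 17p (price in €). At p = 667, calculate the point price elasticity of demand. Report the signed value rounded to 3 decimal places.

-1.802

dq/dp = −17. At p = 667, q = 17630 − 17(667) = 6291.
Ed = (dq/dp)·(p/q) = −17 × (667/6291) = -1.80241…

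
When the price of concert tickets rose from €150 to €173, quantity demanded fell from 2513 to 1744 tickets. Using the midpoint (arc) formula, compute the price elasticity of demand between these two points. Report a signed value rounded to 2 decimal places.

%ΔQ = (1744 − 2513) / [(2513 + 1744)/2] = -769/2128.5 = -0.361287…
%ΔP = (173 − 150) / [(150 + 173)/2] = 23/161.5 = 0.142414…
Arc Ed = %ΔQ / %ΔP = (-769/2128.5) / (23/161.5) = -2.5368…

-2.54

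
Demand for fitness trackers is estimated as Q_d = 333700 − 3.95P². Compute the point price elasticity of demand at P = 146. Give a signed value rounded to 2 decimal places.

dQ_d/dP = −2·3.95·P = -1153.4. At P = 146, Q_d = 249501.8.
Ed = (dQ_d/dP)·(P/Q_d) = (-1153.4) × (146/249501.8) = -0.6749…

-0.67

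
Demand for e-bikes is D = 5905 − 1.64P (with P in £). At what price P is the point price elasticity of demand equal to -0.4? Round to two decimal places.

Ed = −1.64P/(5905 − 1.64P). Set this equal to -0.4:
1.64P = 0.4·(5905 − 1.64P) ⇒ 1.64P(1 + 0.4) = 0.4·5905
P = 0.4·5905 / (1.64·1.4) = 1028.7456…

1028.75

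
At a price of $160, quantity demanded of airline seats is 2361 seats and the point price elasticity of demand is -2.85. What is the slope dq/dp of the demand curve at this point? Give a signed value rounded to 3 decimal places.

-42.055

Ed = (dq/dp)·(p/q) ⇒ dq/dp = Ed·q/p = (-2.85)·2361/160 = -42.05531…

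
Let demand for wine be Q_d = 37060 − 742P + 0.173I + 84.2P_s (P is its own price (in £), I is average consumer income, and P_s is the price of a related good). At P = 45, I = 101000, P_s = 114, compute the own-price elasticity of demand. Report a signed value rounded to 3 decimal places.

-1.086

At the given values, Q_d = 37060 − 742(45) + 0.173(101000) + 84.2(114) = 30741.8.
∂Q_d/∂P = −742.
E = (-742) × (45/30741.8) = -1.08614…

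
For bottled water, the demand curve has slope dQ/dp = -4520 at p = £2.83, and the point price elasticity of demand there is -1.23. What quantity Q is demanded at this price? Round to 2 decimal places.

10399.67

Ed = (dQ/dp)·(p/Q) ⇒ Q = (dQ/dp)·p/Ed = (-4520)·2.83/(-1.23) = 10399.6747…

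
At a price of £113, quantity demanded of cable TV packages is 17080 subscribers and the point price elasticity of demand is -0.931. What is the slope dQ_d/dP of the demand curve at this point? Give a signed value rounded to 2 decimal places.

Ed = (dQ_d/dP)·(P/Q_d) ⇒ dQ_d/dP = Ed·Q_d/P = (-0.931)·17080/113 = -140.7210…

-140.72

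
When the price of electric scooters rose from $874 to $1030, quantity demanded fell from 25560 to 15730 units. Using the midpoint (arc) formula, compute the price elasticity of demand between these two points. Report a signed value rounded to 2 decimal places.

-2.91

%ΔQ = (15730 − 25560) / [(25560 + 15730)/2] = -9830/20645 = -0.476144…
%ΔP = (1030 − 874) / [(874 + 1030)/2] = 156/952 = 0.163865…
Arc Ed = %ΔQ / %ΔP = (-9830/20645) / (156/952) = -2.9057…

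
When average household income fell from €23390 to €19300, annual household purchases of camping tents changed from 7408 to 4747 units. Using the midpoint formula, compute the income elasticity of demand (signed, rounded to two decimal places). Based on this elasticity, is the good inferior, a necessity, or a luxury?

%ΔQ = (4747 − 7408)/[( 7408 + 4747)/2] = -2661/6077.5 = -0.437844…
%ΔIncome = (19300 − 23390)/[( 23390 + 19300)/2] = -4090/21345 = -0.191613…
E_income = (-2661/6077.5) / (-4090/21345) = 2.2850…
E_income > 1 ⇒ normal good, luxury.

2.29; luxury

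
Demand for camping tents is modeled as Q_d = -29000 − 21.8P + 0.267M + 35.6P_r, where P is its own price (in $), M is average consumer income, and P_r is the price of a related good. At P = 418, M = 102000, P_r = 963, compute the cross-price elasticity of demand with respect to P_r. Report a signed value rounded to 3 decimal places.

At the given values, Q_d = -29000 − 21.8(418) + 0.267(102000) + 35.6(963) = 23404.4.
∂Q_d/∂P_r = 35.6.
E = (35.6) × (963/23404.4) = 1.46480…

1.465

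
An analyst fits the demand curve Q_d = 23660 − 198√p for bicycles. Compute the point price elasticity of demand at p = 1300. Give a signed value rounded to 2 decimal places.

dQ_d/dp = −198/(2√p) = -2.74577. At p = 1300, Q_d = 16521.
Ed = (dQ_d/dp)·(p/Q_d) = (-2.74577) × (1300/16521) = -0.2160…

-0.22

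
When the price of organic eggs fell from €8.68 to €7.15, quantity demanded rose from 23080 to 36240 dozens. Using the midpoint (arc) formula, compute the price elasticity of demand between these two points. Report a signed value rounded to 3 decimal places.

-2.295

%ΔQ = (36240 − 23080) / [(23080 + 36240)/2] = 13160/29660 = 0.443695…
%ΔP = (7.15 − 8.68) / [(8.68 + 7.15)/2] = -1.53/7.915 = -0.193303…
Arc Ed = %ΔQ / %ΔP = (13160/29660) / (-1.53/7.915) = -2.29532…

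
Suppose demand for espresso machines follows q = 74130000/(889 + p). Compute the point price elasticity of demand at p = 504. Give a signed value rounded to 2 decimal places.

-0.36

dq/dp = −74130000/(889 + p)² = -38.2025. At p = 504, q = 53216.1.
Ed = (dq/dp)·(p/q) = (-38.2025) × (504/53216.1) = -0.3618…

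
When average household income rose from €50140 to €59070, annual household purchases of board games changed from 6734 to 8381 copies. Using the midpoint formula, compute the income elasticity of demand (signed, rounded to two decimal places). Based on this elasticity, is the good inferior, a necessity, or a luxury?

1.33; luxury

%ΔQ = (8381 − 6734)/[( 6734 + 8381)/2] = 1647/7557.5 = 0.217929…
%ΔIncome = (59070 − 50140)/[( 50140 + 59070)/2] = 8930/54605 = 0.163538…
E_income = (1647/7557.5) / (8930/54605) = 1.3325…
E_income > 1 ⇒ normal good, luxury.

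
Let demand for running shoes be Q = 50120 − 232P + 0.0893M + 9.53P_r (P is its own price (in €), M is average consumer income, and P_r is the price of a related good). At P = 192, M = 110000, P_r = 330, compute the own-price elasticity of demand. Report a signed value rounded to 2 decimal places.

-2.40

At the given values, Q = 50120 − 232(192) + 0.0893(110000) + 9.53(330) = 18543.9.
∂Q/∂P = −232.
E = (-232) × (192/18543.9) = -2.4020…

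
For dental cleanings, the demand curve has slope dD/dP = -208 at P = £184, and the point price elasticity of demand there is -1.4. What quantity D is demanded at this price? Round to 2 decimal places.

27337.14

Ed = (dD/dP)·(P/D) ⇒ D = (dD/dP)·P/Ed = (-208)·184/(-1.4) = 27337.1428…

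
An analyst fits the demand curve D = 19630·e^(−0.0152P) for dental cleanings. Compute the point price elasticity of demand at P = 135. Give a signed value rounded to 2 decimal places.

-2.05

dD/dP = −0.0152·D = -38.3347. At P = 135, D = 2522.02.
Ed = (dD/dP)·(P/D) = (-38.3347) × (135/2522.02) = -2.052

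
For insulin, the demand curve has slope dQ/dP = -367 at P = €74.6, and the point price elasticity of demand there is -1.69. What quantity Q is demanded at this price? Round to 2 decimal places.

16200.12

Ed = (dQ/dP)·(P/Q) ⇒ Q = (dQ/dP)·P/Ed = (-367)·74.6/(-1.69) = 16200.1183…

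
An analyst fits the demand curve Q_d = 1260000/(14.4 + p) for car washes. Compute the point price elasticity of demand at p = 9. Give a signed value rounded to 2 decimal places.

-0.38

dQ_d/dp = −1260000/(14.4 + p)² = -2301.12. At p = 9, Q_d = 53846.2.
Ed = (dQ_d/dp)·(p/Q_d) = (-2301.12) × (9/53846.2) = -0.3846…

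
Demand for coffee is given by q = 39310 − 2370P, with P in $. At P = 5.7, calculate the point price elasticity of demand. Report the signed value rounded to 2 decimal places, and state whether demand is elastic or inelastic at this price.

-0.52; inelastic

dq/dP = −2370. At P = 5.7, q = 39310 − 2370(5.7) = 25801.
Ed = (dq/dP)·(P/q) = −2370 × (5.7/25801) = -0.5235…
|Ed| = 0.52 < 1, so demand is inelastic.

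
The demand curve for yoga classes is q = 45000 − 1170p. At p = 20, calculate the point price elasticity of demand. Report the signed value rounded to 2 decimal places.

dq/dp = −1170. At p = 20, q = 45000 − 1170(20) = 21600.
Ed = (dq/dp)·(p/q) = −1170 × (20/21600) = -1.0833…

-1.08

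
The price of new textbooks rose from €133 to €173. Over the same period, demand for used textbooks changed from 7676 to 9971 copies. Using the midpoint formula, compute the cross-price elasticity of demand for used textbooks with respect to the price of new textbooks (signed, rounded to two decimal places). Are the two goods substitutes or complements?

0.99; substitutes

%ΔQ_{used textbooks} = (9971 − 7676)/avg = 2295/8823.5 = 0.260100…
%ΔP_{new textbooks} = (173 − 133)/avg = 40/153 = 0.261437…
E_cross = (2295/8823.5) / (40/153) = 0.9948…
E_cross > 0 ⇒ the goods are substitutes.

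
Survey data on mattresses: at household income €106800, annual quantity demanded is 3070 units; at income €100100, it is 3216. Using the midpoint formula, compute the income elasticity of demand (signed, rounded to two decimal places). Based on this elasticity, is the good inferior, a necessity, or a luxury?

%ΔQ = (3216 − 3070)/[( 3070 + 3216)/2] = 146/3143 = 0.046452…
%ΔIncome = (100100 − 106800)/[( 106800 + 100100)/2] = -6700/103450 = -0.064765…
E_income = (146/3143) / (-6700/103450) = -0.7172…
E_income < 0 ⇒ inferior good.

-0.72; inferior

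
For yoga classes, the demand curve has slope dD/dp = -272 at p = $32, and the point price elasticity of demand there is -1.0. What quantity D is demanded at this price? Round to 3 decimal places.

8704.000

Ed = (dD/dp)·(p/D) ⇒ D = (dD/dp)·p/Ed = (-272)·32/(-1.0) = 8704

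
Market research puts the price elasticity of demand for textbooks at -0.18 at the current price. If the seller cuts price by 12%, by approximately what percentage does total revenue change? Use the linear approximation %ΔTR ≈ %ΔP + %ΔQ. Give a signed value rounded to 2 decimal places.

%ΔQ ≈ Ed × %ΔP = (-0.18) × (-12%) = +2.1600%
%ΔTR ≈ %ΔP + %ΔQ = (-12%) + (+2.1600%) = -9.8400%

-9.84%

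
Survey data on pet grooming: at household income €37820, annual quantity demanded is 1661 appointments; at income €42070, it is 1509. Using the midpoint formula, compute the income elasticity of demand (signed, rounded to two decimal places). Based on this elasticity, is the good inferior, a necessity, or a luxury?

%ΔQ = (1509 − 1661)/[( 1661 + 1509)/2] = -152/1585 = -0.095899…
%ΔIncome = (42070 − 37820)/[( 37820 + 42070)/2] = 4250/39945 = 0.106396…
E_income = (-152/1585) / (4250/39945) = -0.9013…
E_income < 0 ⇒ inferior good.

-0.90; inferior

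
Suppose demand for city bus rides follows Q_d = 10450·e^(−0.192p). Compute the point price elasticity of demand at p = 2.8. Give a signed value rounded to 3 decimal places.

dQ_d/dp = −0.192·Q_d = -1172.04. At p = 2.8, Q_d = 6104.35.
Ed = (dQ_d/dp)·(p/Q_d) = (-1172.04) × (2.8/6104.35) = -0.5376

-0.538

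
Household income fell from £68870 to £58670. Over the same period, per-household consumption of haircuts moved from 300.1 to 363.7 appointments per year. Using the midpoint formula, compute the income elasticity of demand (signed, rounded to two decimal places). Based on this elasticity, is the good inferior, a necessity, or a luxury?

-1.20; inferior

%ΔQ = (363.7 − 300.1)/[( 300.1 + 363.7)/2] = 63.6/331.9 = 0.191623…
%ΔIncome = (58670 − 68870)/[( 68870 + 58670)/2] = -10200/63770 = -0.159949…
E_income = (63.6/331.9) / (-10200/63770) = -1.1980…
E_income < 0 ⇒ inferior good.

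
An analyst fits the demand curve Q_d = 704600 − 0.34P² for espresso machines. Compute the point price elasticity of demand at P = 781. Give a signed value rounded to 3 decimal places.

dQ_d/dP = −2·0.34·P = -531.08. At P = 781, Q_d = 497213.26.
Ed = (dQ_d/dP)·(P/Q_d) = (-531.08) × (781/497213.26) = -0.83419…

-0.834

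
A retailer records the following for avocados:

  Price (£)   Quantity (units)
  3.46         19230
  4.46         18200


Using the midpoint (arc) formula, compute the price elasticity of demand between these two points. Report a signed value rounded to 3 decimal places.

%ΔQ = (18200 − 19230) / [(19230 + 18200)/2] = -1030/18715 = -0.055036…
%ΔP = (4.46 − 3.46) / [(3.46 + 4.46)/2] = 1/3.96 = 0.252525…
Arc Ed = %ΔQ / %ΔP = (-1030/18715) / (1/3.96) = -0.21794…

-0.218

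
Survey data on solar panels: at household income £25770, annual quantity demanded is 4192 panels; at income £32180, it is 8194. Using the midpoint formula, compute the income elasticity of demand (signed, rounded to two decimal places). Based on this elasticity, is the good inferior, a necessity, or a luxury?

%ΔQ = (8194 − 4192)/[( 4192 + 8194)/2] = 4002/6193 = 0.646213…
%ΔIncome = (32180 − 25770)/[( 25770 + 32180)/2] = 6410/28975 = 0.221225…
E_income = (4002/6193) / (6410/28975) = 2.9210…
E_income > 1 ⇒ normal good, luxury.

2.92; luxury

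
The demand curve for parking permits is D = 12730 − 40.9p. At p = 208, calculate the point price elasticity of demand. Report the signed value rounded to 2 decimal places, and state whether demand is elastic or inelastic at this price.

-2.01; elastic

dD/dp = −40.9. At p = 208, D = 12730 − 40.9(208) = 4222.8.
Ed = (dD/dp)·(p/D) = −40.9 × (208/4222.8) = -2.0145…
|Ed| = 2.01 > 1, so demand is elastic.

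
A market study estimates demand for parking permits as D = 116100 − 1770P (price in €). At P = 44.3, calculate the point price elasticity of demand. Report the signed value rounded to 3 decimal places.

-2.080

dD/dP = −1770. At P = 44.3, D = 116100 − 1770(44.3) = 37689.
Ed = (dD/dP)·(P/D) = −1770 × (44.3/37689) = -2.08047…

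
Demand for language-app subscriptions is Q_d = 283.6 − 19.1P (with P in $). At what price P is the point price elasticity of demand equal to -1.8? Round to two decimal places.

9.55

Ed = −19.1P/(283.6 − 19.1P). Set this equal to -1.8:
19.1P = 1.8·(283.6 − 19.1P) ⇒ 19.1P(1 + 1.8) = 1.8·283.6
P = 1.8·283.6 / (19.1·2.8) = 9.5452…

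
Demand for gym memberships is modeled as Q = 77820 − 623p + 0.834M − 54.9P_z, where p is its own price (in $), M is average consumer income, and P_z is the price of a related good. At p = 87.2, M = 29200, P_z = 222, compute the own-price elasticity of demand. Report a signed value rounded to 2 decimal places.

At the given values, Q = 77820 − 623(87.2) + 0.834(29200) − 54.9(222) = 35659.4.
∂Q/∂p = −623.
E = (-623) × (87.2/35659.4) = -1.5234…

-1.52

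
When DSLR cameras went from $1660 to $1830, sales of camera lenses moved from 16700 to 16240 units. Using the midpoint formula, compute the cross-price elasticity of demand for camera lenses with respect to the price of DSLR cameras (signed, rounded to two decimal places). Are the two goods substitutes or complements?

-0.29; complements

%ΔQ_{camera lenses} = (16240 − 16700)/avg = -460/16470 = -0.027929…
%ΔP_{DSLR cameras} = (1830 − 1660)/avg = 170/1745 = 0.097421…
E_cross = (-460/16470) / (170/1745) = -0.2866…
E_cross < 0 ⇒ the goods are complements.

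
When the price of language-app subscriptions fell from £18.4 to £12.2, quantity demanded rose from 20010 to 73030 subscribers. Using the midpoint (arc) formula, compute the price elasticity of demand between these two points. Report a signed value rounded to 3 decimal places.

-2.813

%ΔQ = (73030 − 20010) / [(20010 + 73030)/2] = 53020/46520 = 1.139724…
%ΔP = (12.2 − 18.4) / [(18.4 + 12.2)/2] = -6.2/15.3 = -0.405228…
Arc Ed = %ΔQ / %ΔP = (53020/46520) / (-6.2/15.3) = -2.81254…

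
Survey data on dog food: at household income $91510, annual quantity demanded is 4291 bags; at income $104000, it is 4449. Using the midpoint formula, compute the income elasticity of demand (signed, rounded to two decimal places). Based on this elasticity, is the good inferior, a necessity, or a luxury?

%ΔQ = (4449 − 4291)/[( 4291 + 4449)/2] = 158/4370 = 0.036155…
%ΔIncome = (104000 − 91510)/[( 91510 + 104000)/2] = 12490/97755 = 0.127768…
E_income = (158/4370) / (12490/97755) = 0.2829…
0 < E_income < 1 ⇒ normal good, necessity.

0.28; necessity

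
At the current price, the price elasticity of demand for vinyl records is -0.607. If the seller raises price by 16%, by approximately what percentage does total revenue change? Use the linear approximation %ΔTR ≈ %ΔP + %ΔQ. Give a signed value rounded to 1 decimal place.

+6.3%

%ΔQ ≈ Ed × %ΔP = (-0.607) × (+16%) = -9.7120%
%ΔTR ≈ %ΔP + %ΔQ = (+16%) + (-9.7120%) = +6.2880%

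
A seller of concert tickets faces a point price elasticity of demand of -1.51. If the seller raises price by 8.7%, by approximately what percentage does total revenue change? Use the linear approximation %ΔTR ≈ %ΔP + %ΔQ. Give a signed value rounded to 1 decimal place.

%ΔQ ≈ Ed × %ΔP = (-1.51) × (+8.7%) = -13.1370%
%ΔTR ≈ %ΔP + %ΔQ = (+8.7%) + (-13.1370%) = -4.4370%

-4.4%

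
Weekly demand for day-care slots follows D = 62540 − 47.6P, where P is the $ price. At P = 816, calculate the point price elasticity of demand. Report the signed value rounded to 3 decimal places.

-1.639

dD/dP = −47.6. At P = 816, D = 62540 − 47.6(816) = 23698.4.
Ed = (dD/dP)·(P/D) = −47.6 × (816/23698.4) = -1.63899…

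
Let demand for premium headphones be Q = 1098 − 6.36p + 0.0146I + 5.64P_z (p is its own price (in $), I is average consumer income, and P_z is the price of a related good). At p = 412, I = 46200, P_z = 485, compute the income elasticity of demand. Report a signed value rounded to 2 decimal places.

At the given values, Q = 1098 − 6.36(412) + 0.0146(46200) + 5.64(485) = 1887.6.
∂Q/∂I = 0.0146.
E = (0.0146) × (46200/1887.6) = 0.3573…

0.36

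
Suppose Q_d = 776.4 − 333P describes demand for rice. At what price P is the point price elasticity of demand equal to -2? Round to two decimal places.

Ed = −333P/(776.4 − 333P). Set this equal to -2:
333P = 2·(776.4 − 333P) ⇒ 333P(1 + 2) = 2·776.4
P = 2·776.4 / (333·3) = 1.5543…

1.55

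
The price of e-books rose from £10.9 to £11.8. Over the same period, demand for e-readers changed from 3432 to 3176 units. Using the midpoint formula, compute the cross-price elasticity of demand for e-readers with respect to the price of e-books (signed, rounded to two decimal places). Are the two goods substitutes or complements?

%ΔQ_{e-readers} = (3176 − 3432)/avg = -256/3304 = -0.077481…
%ΔP_{e-books} = (11.8 − 10.9)/avg = 0.9/11.35 = 0.079295…
E_cross = (-256/3304) / (0.9/11.35) = -0.9771…
E_cross < 0 ⇒ the goods are complements.

-0.98; complements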